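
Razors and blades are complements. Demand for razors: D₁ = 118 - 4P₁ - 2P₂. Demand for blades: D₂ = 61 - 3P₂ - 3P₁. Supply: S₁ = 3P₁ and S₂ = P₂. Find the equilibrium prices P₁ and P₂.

Market 1: 118 - 4P₁ - 2P₂ = 3P₁ → 7P₁ + 2P₂ = 118.
Market 2: 4P₂ + 3P₁ = 61.
Eliminating P₂: 4×(1) − 2×(2) gives 22P₁ = 350, so P₁ = 175/11.
Back-substitute into (2): P₂ = (61 − 3×175/11) / 4 = 73/22.

P₁ = 175/11, P₂ = 73/22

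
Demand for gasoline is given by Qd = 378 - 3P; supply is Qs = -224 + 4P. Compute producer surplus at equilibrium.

Producer surplus = 1800

Equilibrium: 378 - 3P = -224 + 4P gives P* = 86, Q* = 120.
Supply starts at P = 56 (where Qs = 0).
PS = ½(86 − 56)(120) = 1800.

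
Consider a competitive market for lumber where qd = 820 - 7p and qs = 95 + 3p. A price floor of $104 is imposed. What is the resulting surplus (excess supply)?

Equilibrium price would be p* = 72.5, so the floor at 104 binds.
At p = 104: qd = 92, qs = 407.
Surplus = 407 − 92 = 315.

Surplus = 315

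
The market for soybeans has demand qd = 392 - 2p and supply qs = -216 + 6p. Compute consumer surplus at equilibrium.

Equilibrium: 392 - 2p = -216 + 6p gives p* = 76, q* = 240.
Demand choke price (qd = 0): p = 196.
CS = ½(196 − 76)(240) = 14400.

Consumer surplus = 14400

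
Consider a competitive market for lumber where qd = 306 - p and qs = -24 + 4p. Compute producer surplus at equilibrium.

Producer surplus = 7200

Equilibrium: 306 - p = -24 + 4p gives p* = 66, q* = 240.
Supply starts at p = 6 (where qs = 0).
PS = ½(66 − 6)(240) = 7200.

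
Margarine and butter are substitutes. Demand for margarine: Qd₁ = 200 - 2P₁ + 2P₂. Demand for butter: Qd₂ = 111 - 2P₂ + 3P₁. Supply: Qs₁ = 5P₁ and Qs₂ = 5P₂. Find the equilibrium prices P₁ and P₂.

Market 1: 200 - 2P₁ + 2P₂ = 5P₁ → 7P₁ - 2P₂ = 200.
Market 2: 7P₂ - 3P₁ = 111.
Eliminating P₂: 7×(1) + 2×(2) gives 43P₁ = 1622, so P₁ = 1622/43.
Back-substitute into (2): P₂ = (111 + 3×1622/43) / 7 = 1377/43.

P₁ = 1622/43, P₂ = 1377/43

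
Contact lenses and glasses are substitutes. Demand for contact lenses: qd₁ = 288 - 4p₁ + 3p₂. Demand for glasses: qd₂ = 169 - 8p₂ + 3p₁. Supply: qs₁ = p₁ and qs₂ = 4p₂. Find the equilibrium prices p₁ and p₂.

Market 1: 288 - 4p₁ + 3p₂ = p₁ → 5p₁ - 3p₂ = 288.
Market 2: 12p₂ - 3p₁ = 169.
Eliminating p₂: 12×(1) + 3×(2) gives 51p₁ = 3963, so p₁ = 1321/17.
Back-substitute into (2): p₂ = (169 + 3×1321/17) / 12 = 1709/51.

p₁ = 1321/17, p₂ = 1709/51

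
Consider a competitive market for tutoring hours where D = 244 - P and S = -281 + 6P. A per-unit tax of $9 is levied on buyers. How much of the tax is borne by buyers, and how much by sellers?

Buyers bear 54/7, sellers bear 9/7

Pre-tax equilibrium: P* = 75, Q* = 169.
Tax on buyers shifts demand to D = 244 − 1(P + 9) = 235 - P.
235 - P = -281 + 6P gives seller price Ps = 516/7; buyers pay Pb = 516/7 + 9 = 579/7.
New quantity: Q = 244 − 1(579/7) = 1129/7.
Buyer burden = 579/7 − 75 = 54/7; seller burden = 75 − 516/7 = 9/7.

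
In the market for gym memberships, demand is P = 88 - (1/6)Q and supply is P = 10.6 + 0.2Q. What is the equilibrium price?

Set the two price expressions equal: 88 - (1/6)Q = 10.6 + 0.2Q.
77.4 = (11/30)Q, so Q* = 2322/11.
P* = 88 − (1/6)(2322/11) = 581/11.

P* = 581/11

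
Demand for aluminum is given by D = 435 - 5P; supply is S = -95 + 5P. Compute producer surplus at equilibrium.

Producer surplus = 2890

Equilibrium: 435 - 5P = -95 + 5P gives P* = 53, Q* = 170.
Supply starts at P = 19 (where S = 0).
PS = ½(53 − 19)(170) = 2890.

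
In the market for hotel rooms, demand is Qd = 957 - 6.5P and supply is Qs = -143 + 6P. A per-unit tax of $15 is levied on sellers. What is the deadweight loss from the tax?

Deadweight loss = 351

Pre-tax equilibrium: P* = 88, Q* = 385.
Tax on sellers shifts supply to Qs = -143 + 6(P − 15) = -233 + 6P.
957 - 6.5P = -233 + 6P gives buyer price Pb = 95.2; sellers receive Ps = 95.2 − 15 = 80.2.
New quantity: Q = 957 − 6.5(95.2) = 338.2.
DWL = ½ × 15 × (385 − 338.2) = 351.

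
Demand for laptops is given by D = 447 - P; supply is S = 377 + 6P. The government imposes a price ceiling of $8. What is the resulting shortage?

Equilibrium price would be P* = 10, so the ceiling at 8 binds.
At P = 8: D = 447 − 1(8) = 439, S = 377 + 6(8) = 425.
Shortage = 439 − 425 = 14.

Shortage = 14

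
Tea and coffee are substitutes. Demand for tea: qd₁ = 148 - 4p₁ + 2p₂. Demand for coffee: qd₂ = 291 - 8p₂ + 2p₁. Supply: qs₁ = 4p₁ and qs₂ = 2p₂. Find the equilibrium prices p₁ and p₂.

Market 1: 148 - 4p₁ + 2p₂ = 4p₁ → 8p₁ - 2p₂ = 148.
Market 2: 10p₂ - 2p₁ = 291.
Eliminating p₂: 10×(1) + 2×(2) gives 76p₁ = 2062, so p₁ = 1031/38.
Back-substitute into (2): p₂ = (291 + 2×1031/38) / 10 = 656/19.

p₁ = 1031/38, p₂ = 656/19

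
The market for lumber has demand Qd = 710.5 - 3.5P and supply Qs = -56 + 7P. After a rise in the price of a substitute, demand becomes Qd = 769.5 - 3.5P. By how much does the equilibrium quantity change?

ΔQ = 118/3

Original equilibrium: P* = 73, Q* = 455.
New equilibrium: 769.5 - 3.5P = -56 + 7P, so 825.5 = 10.5P and P' = 1651/21; Q' = 769.5 − 3.5(1651/21) = 1483/3.
Change in quantity: 1483/3 − 455 = 118/3.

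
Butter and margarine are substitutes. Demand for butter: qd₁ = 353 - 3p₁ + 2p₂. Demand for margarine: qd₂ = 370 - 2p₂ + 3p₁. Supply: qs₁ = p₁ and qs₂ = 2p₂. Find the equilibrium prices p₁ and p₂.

Market 1: 353 - 3p₁ + 2p₂ = p₁ → 4p₁ - 2p₂ = 353.
Market 2: 4p₂ - 3p₁ = 370.
Eliminating p₂: 4×(1) + 2×(2) gives 10p₁ = 2152, so p₁ = 215.2.
Back-substitute into (2): p₂ = (370 + 3×215.2) / 4 = 253.9.

p₁ = 215.2, p₂ = 253.9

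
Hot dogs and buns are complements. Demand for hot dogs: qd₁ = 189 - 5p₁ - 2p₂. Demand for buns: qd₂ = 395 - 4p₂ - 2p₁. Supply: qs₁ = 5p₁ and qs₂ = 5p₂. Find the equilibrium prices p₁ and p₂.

p₁ = 911/86, p₂ = 1786/43

Market 1: 189 - 5p₁ - 2p₂ = 5p₁ → 10p₁ + 2p₂ = 189.
Market 2: 9p₂ + 2p₁ = 395.
Eliminating p₂: 9×(1) − 2×(2) gives 86p₁ = 911, so p₁ = 911/86.
Back-substitute into (2): p₂ = (395 − 2×911/86) / 9 = 1786/43.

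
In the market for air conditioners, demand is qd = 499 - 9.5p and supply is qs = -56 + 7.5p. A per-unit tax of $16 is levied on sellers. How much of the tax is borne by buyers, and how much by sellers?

Pre-tax equilibrium: p* = 555/17, q* = 6421/34.
Tax on sellers shifts supply to qs = -56 + 7.5(p − 16) = -176 + 7.5p.
499 - 9.5p = -176 + 7.5p gives buyer price pb = 675/17; sellers receive ps = 675/17 − 16 = 403/17.
New quantity: q = 499 − 9.5(675/17) = 4141/34.
Buyer burden = 675/17 − 555/17 = 120/17; seller burden = 555/17 − 403/17 = 152/17.

Buyers bear 120/17, sellers bear 152/17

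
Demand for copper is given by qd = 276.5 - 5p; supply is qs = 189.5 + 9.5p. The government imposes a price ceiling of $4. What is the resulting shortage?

Shortage = 29

Equilibrium price would be p* = 6, so the ceiling at 4 binds.
At p = 4: qd = 276.5 − 5(4) = 256.5, qs = 189.5 + 9.5(4) = 227.5.
Shortage = 256.5 − 227.5 = 29.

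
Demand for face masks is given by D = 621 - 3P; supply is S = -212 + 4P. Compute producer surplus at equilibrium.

Producer surplus = 8712

Equilibrium: 621 - 3P = -212 + 4P gives P* = 119, Q* = 264.
Supply starts at P = 53 (where S = 0).
PS = ½(119 − 53)(264) = 8712.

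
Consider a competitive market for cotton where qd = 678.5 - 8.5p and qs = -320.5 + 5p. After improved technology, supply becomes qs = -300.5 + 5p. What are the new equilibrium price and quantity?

p' = 1958/27, q' = 3353/54

Original equilibrium: p* = 74, q* = 49.5.
New equilibrium: 678.5 - 8.5p = -300.5 + 5p, so 979 = 13.5p and p' = 1958/27; q' = 678.5 − 8.5(1958/27) = 3353/54.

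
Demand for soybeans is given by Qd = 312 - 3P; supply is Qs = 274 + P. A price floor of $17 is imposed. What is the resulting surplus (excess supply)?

Surplus = 30

Equilibrium price would be P* = 9.5, so the floor at 17 binds.
At P = 17: Qd = 261, Qs = 291.
Surplus = 291 − 261 = 30.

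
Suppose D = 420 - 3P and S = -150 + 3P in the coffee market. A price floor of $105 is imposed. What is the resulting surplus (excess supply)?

Surplus = 60

Equilibrium price would be P* = 95, so the floor at 105 binds.
At P = 105: D = 105, S = 165.
Surplus = 165 − 105 = 60.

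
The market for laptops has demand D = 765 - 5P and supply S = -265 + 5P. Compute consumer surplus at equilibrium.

Equilibrium: 765 - 5P = -265 + 5P gives P* = 103, Q* = 250.
Demand choke price (D = 0): P = 153.
CS = ½(153 − 103)(250) = 6250.

Consumer surplus = 6250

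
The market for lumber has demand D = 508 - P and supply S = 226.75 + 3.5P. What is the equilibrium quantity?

Set D = S: 508 - P = 226.75 + 3.5P.
281.25 = 4.5P, so P* = 62.5.
Q* = 508 − 1(62.5) = 445.5.

Q* = 445.5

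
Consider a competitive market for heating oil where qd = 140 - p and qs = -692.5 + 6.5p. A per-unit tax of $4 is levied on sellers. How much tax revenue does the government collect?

Tax revenue = 1532/15

Pre-tax equilibrium: p* = 111, q* = 29.
Tax on sellers shifts supply to qs = -692.5 + 6.5(p − 4) = -718.5 + 6.5p.
140 - p = -718.5 + 6.5p gives buyer price pb = 1717/15; sellers receive ps = 1717/15 − 4 = 1657/15.
New quantity: q = 140 − 1(1717/15) = 383/15.
Revenue = 4 × 383/15 = 1532/15.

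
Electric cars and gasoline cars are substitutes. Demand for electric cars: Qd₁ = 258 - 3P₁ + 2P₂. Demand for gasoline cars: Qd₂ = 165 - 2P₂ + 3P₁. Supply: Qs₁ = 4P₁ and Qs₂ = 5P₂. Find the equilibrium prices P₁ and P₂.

P₁ = 2136/43, P₂ = 1929/43

Market 1: 258 - 3P₁ + 2P₂ = 4P₁ → 7P₁ - 2P₂ = 258.
Market 2: 7P₂ - 3P₁ = 165.
Eliminating P₂: 7×(1) + 2×(2) gives 43P₁ = 2136, so P₁ = 2136/43.
Back-substitute into (2): P₂ = (165 + 3×2136/43) / 7 = 1929/43.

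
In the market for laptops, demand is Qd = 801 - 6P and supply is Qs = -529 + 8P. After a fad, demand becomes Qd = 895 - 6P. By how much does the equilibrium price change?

Original equilibrium: P* = 95, Q* = 231.
New equilibrium: 895 - 6P = -529 + 8P, so 1424 = 14P and P' = 712/7; Q' = 895 − 6(712/7) = 1993/7.
Change in price: 712/7 − 95 = 47/7.

ΔP = 47/7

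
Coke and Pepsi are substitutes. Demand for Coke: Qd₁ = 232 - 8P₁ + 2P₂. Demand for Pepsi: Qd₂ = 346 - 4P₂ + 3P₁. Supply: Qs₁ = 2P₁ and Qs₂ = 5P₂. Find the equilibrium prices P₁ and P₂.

Market 1: 232 - 8P₁ + 2P₂ = 2P₁ → 10P₁ - 2P₂ = 232.
Market 2: 9P₂ - 3P₁ = 346.
Eliminating P₂: 9×(1) + 2×(2) gives 84P₁ = 2780, so P₁ = 695/21.
Back-substitute into (2): P₂ = (346 + 3×695/21) / 9 = 1039/21.

P₁ = 695/21, P₂ = 1039/21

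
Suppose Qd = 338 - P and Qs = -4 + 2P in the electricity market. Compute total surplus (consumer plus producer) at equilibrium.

Total surplus = 37632

Equilibrium: 338 - P = -4 + 2P gives P* = 114, Q* = 224.
Demand choke price: P = 338; supply starts at P = 2.
CS = ½(338 − 114)(224) = 25088; PS = ½(114 − 2)(224) = 12544.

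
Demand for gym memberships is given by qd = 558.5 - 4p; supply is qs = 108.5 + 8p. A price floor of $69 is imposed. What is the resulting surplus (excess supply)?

Equilibrium price would be p* = 37.5, so the floor at 69 binds.
At p = 69: qd = 282.5, qs = 660.5.
Surplus = 660.5 − 282.5 = 378.

Surplus = 378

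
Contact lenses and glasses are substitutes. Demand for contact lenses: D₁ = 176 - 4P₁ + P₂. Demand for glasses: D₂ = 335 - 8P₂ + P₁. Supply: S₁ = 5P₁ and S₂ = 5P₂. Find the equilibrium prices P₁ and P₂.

Market 1: 176 - 4P₁ + P₂ = 5P₁ → 9P₁ - P₂ = 176.
Market 2: 13P₂ - P₁ = 335.
Eliminating P₂: 13×(1) + 1×(2) gives 116P₁ = 2623, so P₁ = 2623/116.
Back-substitute into (2): P₂ = (335 + 1×2623/116) / 13 = 3191/116.

P₁ = 2623/116, P₂ = 3191/116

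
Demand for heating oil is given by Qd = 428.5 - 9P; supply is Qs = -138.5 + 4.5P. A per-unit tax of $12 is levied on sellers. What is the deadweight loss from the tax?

Deadweight loss = 216

Pre-tax equilibrium: P* = 42, Q* = 50.5.
Tax on sellers shifts supply to Qs = -138.5 + 4.5(P − 12) = -192.5 + 4.5P.
428.5 - 9P = -192.5 + 4.5P gives buyer price Pb = 46; sellers receive Ps = 46 − 12 = 34.
New quantity: Q = 428.5 − 9(46) = 14.5.
DWL = ½ × 12 × (50.5 − 14.5) = 216.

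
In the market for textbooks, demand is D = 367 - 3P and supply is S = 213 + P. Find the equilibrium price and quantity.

Set D = S: 367 - 3P = 213 + P.
154 = 4P, so P* = 38.5.
Q* = 367 − 3(38.5) = 251.5.

P* = 38.5, Q* = 251.5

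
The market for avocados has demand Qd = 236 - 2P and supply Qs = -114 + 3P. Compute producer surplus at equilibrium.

Equilibrium: 236 - 2P = -114 + 3P gives P* = 70, Q* = 96.
Supply starts at P = 38 (where Qs = 0).
PS = ½(70 − 38)(96) = 1536.

Producer surplus = 1536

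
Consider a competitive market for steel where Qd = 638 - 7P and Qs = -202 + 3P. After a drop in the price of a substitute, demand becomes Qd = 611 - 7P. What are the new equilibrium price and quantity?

Original equilibrium: P* = 84, Q* = 50.
New equilibrium: 611 - 7P = -202 + 3P, so 813 = 10P and P' = 81.3; Q' = 611 − 7(81.3) = 41.9.

P' = 81.3, Q' = 41.9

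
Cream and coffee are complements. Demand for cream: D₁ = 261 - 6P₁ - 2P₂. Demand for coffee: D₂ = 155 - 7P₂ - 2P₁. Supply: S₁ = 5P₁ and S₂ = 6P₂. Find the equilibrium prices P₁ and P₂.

P₁ = 3083/139, P₂ = 1183/139

Market 1: 261 - 6P₁ - 2P₂ = 5P₁ → 11P₁ + 2P₂ = 261.
Market 2: 13P₂ + 2P₁ = 155.
Eliminating P₂: 13×(1) − 2×(2) gives 139P₁ = 3083, so P₁ = 3083/139.
Back-substitute into (2): P₂ = (155 − 2×3083/139) / 13 = 1183/139.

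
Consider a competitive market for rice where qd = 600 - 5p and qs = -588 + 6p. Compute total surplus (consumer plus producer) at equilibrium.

Total surplus = 660

Equilibrium: 600 - 5p = -588 + 6p gives p* = 108, q* = 60.
Demand choke price: p = 120; supply starts at p = 98.
CS = ½(120 − 108)(60) = 360; PS = ½(108 − 98)(60) = 300.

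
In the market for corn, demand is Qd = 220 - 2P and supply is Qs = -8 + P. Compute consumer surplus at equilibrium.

Consumer surplus = 1156

Equilibrium: 220 - 2P = -8 + P gives P* = 76, Q* = 68.
Demand choke price (Qd = 0): P = 110.
CS = ½(110 − 76)(68) = 1156.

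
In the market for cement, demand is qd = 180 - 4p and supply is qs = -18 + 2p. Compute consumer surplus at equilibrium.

Consumer surplus = 288

Equilibrium: 180 - 4p = -18 + 2p gives p* = 33, q* = 48.
Demand choke price (qd = 0): p = 45.
CS = ½(45 − 33)(48) = 288.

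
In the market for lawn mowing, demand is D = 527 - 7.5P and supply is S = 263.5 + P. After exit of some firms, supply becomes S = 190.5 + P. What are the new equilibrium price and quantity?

P' = 673/17, Q' = 7823/34

Original equilibrium: P* = 31, Q* = 294.5.
New equilibrium: 527 - 7.5P = 190.5 + P, so 336.5 = 8.5P and P' = 673/17; Q' = 527 − 7.5(673/17) = 7823/34.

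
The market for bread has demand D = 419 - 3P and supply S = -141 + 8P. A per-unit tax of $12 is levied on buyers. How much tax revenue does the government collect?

Tax revenue = 31692/11

Pre-tax equilibrium: P* = 560/11, Q* = 2929/11.
Tax on buyers shifts demand to D = 419 − 3(P + 12) = 383 - 3P.
383 - 3P = -141 + 8P gives seller price Ps = 524/11; buyers pay Pb = 524/11 + 12 = 656/11.
New quantity: Q = 419 − 3(656/11) = 2641/11.
Revenue = 12 × 2641/11 = 31692/11.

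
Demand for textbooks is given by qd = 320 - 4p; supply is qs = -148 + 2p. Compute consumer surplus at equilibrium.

Equilibrium: 320 - 4p = -148 + 2p gives p* = 78, q* = 8.
Demand choke price (qd = 0): p = 80.
CS = ½(80 − 78)(8) = 8.

Consumer surplus = 8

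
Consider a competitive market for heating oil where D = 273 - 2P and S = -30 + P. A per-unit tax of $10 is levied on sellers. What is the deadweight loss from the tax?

Deadweight loss = 100/3

Pre-tax equilibrium: P* = 101, Q* = 71.
Tax on sellers shifts supply to S = -30 + 1(P − 10) = -40 + P.
273 - 2P = -40 + P gives buyer price Pb = 313/3; sellers receive Ps = 313/3 − 10 = 283/3.
New quantity: Q = 273 − 2(313/3) = 193/3.
DWL = ½ × 10 × (71 − 193/3) = 100/3.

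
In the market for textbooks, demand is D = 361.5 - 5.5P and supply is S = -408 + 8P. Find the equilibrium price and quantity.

Set D = S: 361.5 - 5.5P = -408 + 8P.
769.5 = 13.5P, so P* = 57.
Q* = 361.5 − 5.5(57) = 48.

P* = 57, Q* = 48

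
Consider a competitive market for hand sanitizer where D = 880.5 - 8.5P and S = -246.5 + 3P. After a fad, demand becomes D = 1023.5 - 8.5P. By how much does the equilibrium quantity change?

ΔQ = 858/23

Original equilibrium: P* = 98, Q* = 47.5.
New equilibrium: 1023.5 - 8.5P = -246.5 + 3P, so 1270 = 11.5P and P' = 2540/23; Q' = 1023.5 − 8.5(2540/23) = 3901/46.
Change in quantity: 3901/46 − 47.5 = 858/23.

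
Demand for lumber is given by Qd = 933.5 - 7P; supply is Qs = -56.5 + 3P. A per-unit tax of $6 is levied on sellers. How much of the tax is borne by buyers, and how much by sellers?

Pre-tax equilibrium: P* = 99, Q* = 240.5.
Tax on sellers shifts supply to Qs = -56.5 + 3(P − 6) = -74.5 + 3P.
933.5 - 7P = -74.5 + 3P gives buyer price Pb = 100.8; sellers receive Ps = 100.8 − 6 = 94.8.
New quantity: Q = 933.5 − 7(100.8) = 227.9.
Buyer burden = 100.8 − 99 = 1.8; seller burden = 99 − 94.8 = 4.2.

Buyers bear $1.8, sellers bear $4.2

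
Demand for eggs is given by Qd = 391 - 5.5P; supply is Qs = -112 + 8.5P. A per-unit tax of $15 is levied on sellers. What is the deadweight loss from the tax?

Deadweight loss = 42075/112

Pre-tax equilibrium: P* = 503/14, Q* = 5415/28.
Tax on sellers shifts supply to Qs = -112 + 8.5(P − 15) = -239.5 + 8.5P.
391 - 5.5P = -239.5 + 8.5P gives buyer price Pb = 1261/28; sellers receive Ps = 1261/28 − 15 = 841/28.
New quantity: Q = 391 − 5.5(1261/28) = 8025/56.
DWL = ½ × 15 × (5415/28 − 8025/56) = 42075/112.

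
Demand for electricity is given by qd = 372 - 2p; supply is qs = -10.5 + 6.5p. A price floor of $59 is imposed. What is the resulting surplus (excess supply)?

Surplus = 119

Equilibrium price would be p* = 45, so the floor at 59 binds.
At p = 59: qd = 254, qs = 373.
Surplus = 373 − 254 = 119.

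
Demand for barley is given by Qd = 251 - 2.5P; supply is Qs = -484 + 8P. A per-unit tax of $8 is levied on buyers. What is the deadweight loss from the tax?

Deadweight loss = 1280/21

Pre-tax equilibrium: P* = 70, Q* = 76.
Tax on buyers shifts demand to Qd = 251 − 2.5(P + 8) = 231 - 2.5P.
231 - 2.5P = -484 + 8P gives seller price Ps = 1430/21; buyers pay Pb = 1430/21 + 8 = 1598/21.
New quantity: Q = 251 − 2.5(1598/21) = 1276/21.
DWL = ½ × 8 × (76 − 1276/21) = 1280/21.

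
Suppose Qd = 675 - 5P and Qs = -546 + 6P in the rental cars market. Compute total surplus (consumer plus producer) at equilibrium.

Equilibrium: 675 - 5P = -546 + 6P gives P* = 111, Q* = 120.
Demand choke price: P = 135; supply starts at P = 91.
CS = ½(135 − 111)(120) = 1440; PS = ½(111 − 91)(120) = 1200.

Total surplus = 2640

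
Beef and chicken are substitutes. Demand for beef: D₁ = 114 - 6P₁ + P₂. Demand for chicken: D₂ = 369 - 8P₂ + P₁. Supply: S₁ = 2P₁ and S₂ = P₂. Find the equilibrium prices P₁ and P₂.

Market 1: 114 - 6P₁ + P₂ = 2P₁ → 8P₁ - P₂ = 114.
Market 2: 9P₂ - P₁ = 369.
Eliminating P₂: 9×(1) + 1×(2) gives 71P₁ = 1395, so P₁ = 1395/71.
Back-substitute into (2): P₂ = (369 + 1×1395/71) / 9 = 3066/71.

P₁ = 1395/71, P₂ = 3066/71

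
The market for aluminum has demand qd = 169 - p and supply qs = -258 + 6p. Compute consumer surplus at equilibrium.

Consumer surplus = 5832

Equilibrium: 169 - p = -258 + 6p gives p* = 61, q* = 108.
Demand choke price (qd = 0): p = 169.
CS = ½(169 − 61)(108) = 5832.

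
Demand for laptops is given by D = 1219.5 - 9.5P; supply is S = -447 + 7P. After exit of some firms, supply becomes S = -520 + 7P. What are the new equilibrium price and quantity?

Original equilibrium: P* = 101, Q* = 260.
New equilibrium: 1219.5 - 9.5P = -520 + 7P, so 1739.5 = 16.5P and P' = 3479/33; Q' = 1219.5 − 9.5(3479/33) = 7193/33.

P' = 3479/33, Q' = 7193/33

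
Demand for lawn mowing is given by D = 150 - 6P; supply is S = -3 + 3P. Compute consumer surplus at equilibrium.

Equilibrium: 150 - 6P = -3 + 3P gives P* = 17, Q* = 48.
Demand choke price (D = 0): P = 25.
CS = ½(25 − 17)(48) = 192.

Consumer surplus = 192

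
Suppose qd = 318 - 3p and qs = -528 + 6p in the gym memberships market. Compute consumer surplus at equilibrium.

Equilibrium: 318 - 3p = -528 + 6p gives p* = 94, q* = 36.
Demand choke price (qd = 0): p = 106.
CS = ½(106 − 94)(36) = 216.

Consumer surplus = 216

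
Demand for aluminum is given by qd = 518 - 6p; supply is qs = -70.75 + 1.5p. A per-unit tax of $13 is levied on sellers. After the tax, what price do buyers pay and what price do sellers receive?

Pre-tax equilibrium: p* = 78.5, q* = 47.
Tax on sellers shifts supply to qs = -70.75 + 1.5(p − 13) = -90.25 + 1.5p.
518 - 6p = -90.25 + 1.5p gives buyer price pb = 81.1; sellers receive ps = 81.1 − 13 = 68.1.
New quantity: q = 518 − 6(81.1) = 31.4.

Buyers pay $81.1, sellers receive $68.1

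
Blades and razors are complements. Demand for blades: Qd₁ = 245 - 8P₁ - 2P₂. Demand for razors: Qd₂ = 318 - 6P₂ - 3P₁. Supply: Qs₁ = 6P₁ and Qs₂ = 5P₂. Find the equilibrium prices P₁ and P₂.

P₁ = 2059/148, P₂ = 3717/148

Market 1: 245 - 8P₁ - 2P₂ = 6P₁ → 14P₁ + 2P₂ = 245.
Market 2: 11P₂ + 3P₁ = 318.
Eliminating P₂: 11×(1) − 2×(2) gives 148P₁ = 2059, so P₁ = 2059/148.
Back-substitute into (2): P₂ = (318 − 3×2059/148) / 11 = 3717/148.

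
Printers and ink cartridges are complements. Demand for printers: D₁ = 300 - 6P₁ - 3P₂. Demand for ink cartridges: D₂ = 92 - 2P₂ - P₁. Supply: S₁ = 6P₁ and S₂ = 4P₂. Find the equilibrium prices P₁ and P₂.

Market 1: 300 - 6P₁ - 3P₂ = 6P₁ → 12P₁ + 3P₂ = 300.
Market 2: 6P₂ + P₁ = 92.
Eliminating P₂: 6×(1) − 3×(2) gives 69P₁ = 1524, so P₁ = 508/23.
Back-substitute into (2): P₂ = (92 − 1×508/23) / 6 = 268/23.

P₁ = 508/23, P₂ = 268/23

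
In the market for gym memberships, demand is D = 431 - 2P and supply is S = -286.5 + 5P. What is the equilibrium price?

Set D = S: 431 - 2P = -286.5 + 5P.
717.5 = 7P, so P* = 102.5.
Q* = 431 − 2(102.5) = 226.

P* = 102.5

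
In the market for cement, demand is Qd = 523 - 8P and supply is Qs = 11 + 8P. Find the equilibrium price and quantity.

P* = 32, Q* = 267

Set Qd = Qs: 523 - 8P = 11 + 8P.
512 = 16P, so P* = 32.
Q* = 523 − 8(32) = 267.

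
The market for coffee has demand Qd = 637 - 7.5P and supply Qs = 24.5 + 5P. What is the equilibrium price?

Set Qd = Qs: 637 - 7.5P = 24.5 + 5P.
612.5 = 12.5P, so P* = 49.
Q* = 637 − 7.5(49) = 269.5.

P* = 49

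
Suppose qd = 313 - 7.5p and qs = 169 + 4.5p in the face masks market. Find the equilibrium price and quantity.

p* = 12, q* = 223

Set qd = qs: 313 - 7.5p = 169 + 4.5p.
144 = 12p, so p* = 12.
q* = 313 − 7.5(12) = 223.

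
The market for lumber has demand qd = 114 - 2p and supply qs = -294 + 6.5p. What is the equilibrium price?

p* = 48

Set qd = qs: 114 - 2p = -294 + 6.5p.
408 = 8.5p, so p* = 48.
q* = 114 − 2(48) = 18.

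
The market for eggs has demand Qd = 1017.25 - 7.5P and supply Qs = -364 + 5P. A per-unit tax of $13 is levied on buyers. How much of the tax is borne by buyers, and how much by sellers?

Buyers bear $5.2, sellers bear $7.8

Pre-tax equilibrium: P* = 110.5, Q* = 188.5.
Tax on buyers shifts demand to Qd = 1017.25 − 7.5(P + 13) = 919.75 - 7.5P.
919.75 - 7.5P = -364 + 5P gives seller price Ps = 102.7; buyers pay Pb = 102.7 + 13 = 115.7.
New quantity: Q = 1017.25 − 7.5(115.7) = 149.5.
Buyer burden = 115.7 − 110.5 = 5.2; seller burden = 110.5 − 102.7 = 7.8.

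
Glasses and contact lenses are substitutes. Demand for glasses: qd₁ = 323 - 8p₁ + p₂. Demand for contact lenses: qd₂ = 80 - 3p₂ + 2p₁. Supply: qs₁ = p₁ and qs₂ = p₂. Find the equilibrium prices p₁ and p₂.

Market 1: 323 - 8p₁ + p₂ = p₁ → 9p₁ - p₂ = 323.
Market 2: 4p₂ - 2p₁ = 80.
Eliminating p₂: 4×(1) + 1×(2) gives 34p₁ = 1372, so p₁ = 686/17.
Back-substitute into (2): p₂ = (80 + 2×686/17) / 4 = 683/17.

p₁ = 686/17, p₂ = 683/17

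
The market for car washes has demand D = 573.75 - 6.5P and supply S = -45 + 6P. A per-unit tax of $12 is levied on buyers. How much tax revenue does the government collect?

Pre-tax equilibrium: P* = 49.5, Q* = 252.
Tax on buyers shifts demand to D = 573.75 − 6.5(P + 12) = 495.75 - 6.5P.
495.75 - 6.5P = -45 + 6P gives seller price Ps = 43.26; buyers pay Pb = 43.26 + 12 = 55.26.
New quantity: Q = 573.75 − 6.5(55.26) = 214.56.
Revenue = 12 × 214.56 = 2574.72.

Tax revenue = 2574.72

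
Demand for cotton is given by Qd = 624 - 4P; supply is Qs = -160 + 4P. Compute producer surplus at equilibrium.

Producer surplus = 6728

Equilibrium: 624 - 4P = -160 + 4P gives P* = 98, Q* = 232.
Supply starts at P = 40 (where Qs = 0).
PS = ½(98 − 40)(232) = 6728.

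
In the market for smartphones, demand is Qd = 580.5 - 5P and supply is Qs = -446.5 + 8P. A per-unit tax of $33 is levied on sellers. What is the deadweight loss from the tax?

Deadweight loss = 21780/13

Pre-tax equilibrium: P* = 79, Q* = 185.5.
Tax on sellers shifts supply to Qs = -446.5 + 8(P − 33) = -710.5 + 8P.
580.5 - 5P = -710.5 + 8P gives buyer price Pb = 1291/13; sellers receive Ps = 1291/13 − 33 = 862/13.
New quantity: Q = 580.5 − 5(1291/13) = 2183/26.
DWL = ½ × 33 × (185.5 − 2183/26) = 21780/13.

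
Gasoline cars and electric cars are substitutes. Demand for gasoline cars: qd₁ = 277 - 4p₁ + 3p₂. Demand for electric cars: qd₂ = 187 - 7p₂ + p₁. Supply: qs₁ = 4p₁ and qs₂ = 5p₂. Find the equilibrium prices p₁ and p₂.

p₁ = 1295/31, p₂ = 591/31

Market 1: 277 - 4p₁ + 3p₂ = 4p₁ → 8p₁ - 3p₂ = 277.
Market 2: 12p₂ - p₁ = 187.
Eliminating p₂: 12×(1) + 3×(2) gives 93p₁ = 3885, so p₁ = 1295/31.
Back-substitute into (2): p₂ = (187 + 1×1295/31) / 12 = 591/31.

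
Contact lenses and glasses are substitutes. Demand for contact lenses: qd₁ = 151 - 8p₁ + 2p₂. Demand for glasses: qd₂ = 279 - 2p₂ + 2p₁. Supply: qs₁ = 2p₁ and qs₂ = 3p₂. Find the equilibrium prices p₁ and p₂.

Market 1: 151 - 8p₁ + 2p₂ = 2p₁ → 10p₁ - 2p₂ = 151.
Market 2: 5p₂ - 2p₁ = 279.
Eliminating p₂: 5×(1) + 2×(2) gives 46p₁ = 1313, so p₁ = 1313/46.
Back-substitute into (2): p₂ = (279 + 2×1313/46) / 5 = 1546/23.

p₁ = 1313/46, p₂ = 1546/23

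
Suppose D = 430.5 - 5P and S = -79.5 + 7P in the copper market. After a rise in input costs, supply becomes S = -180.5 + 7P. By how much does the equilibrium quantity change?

Original equilibrium: P* = 42.5, Q* = 218.
New equilibrium: 430.5 - 5P = -180.5 + 7P, so 611 = 12P and P' = 611/12; Q' = 430.5 − 5(611/12) = 2111/12.
Change in quantity: 2111/12 − 218 = -505/12.

ΔQ = -505/12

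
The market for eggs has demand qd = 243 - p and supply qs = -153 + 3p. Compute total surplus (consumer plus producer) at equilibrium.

Equilibrium: 243 - p = -153 + 3p gives p* = 99, q* = 144.
Demand choke price: p = 243; supply starts at p = 51.
CS = ½(243 − 99)(144) = 10368; PS = ½(99 − 51)(144) = 3456.

Total surplus = 13824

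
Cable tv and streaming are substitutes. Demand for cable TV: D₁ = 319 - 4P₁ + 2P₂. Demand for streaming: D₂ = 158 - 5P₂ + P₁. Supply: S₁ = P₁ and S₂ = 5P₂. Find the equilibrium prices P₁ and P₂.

P₁ = 1753/24, P₂ = 1109/48

Market 1: 319 - 4P₁ + 2P₂ = P₁ → 5P₁ - 2P₂ = 319.
Market 2: 10P₂ - P₁ = 158.
Eliminating P₂: 10×(1) + 2×(2) gives 48P₁ = 3506, so P₁ = 1753/24.
Back-substitute into (2): P₂ = (158 + 1×1753/24) / 10 = 1109/48.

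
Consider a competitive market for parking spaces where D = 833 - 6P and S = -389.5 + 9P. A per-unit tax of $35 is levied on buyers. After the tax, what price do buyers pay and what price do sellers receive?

Buyers pay $102.5, sellers receive $67.5

Pre-tax equilibrium: P* = 81.5, Q* = 344.
Tax on buyers shifts demand to D = 833 − 6(P + 35) = 623 - 6P.
623 - 6P = -389.5 + 9P gives seller price Ps = 67.5; buyers pay Pb = 67.5 + 35 = 102.5.
New quantity: Q = 833 − 6(102.5) = 218.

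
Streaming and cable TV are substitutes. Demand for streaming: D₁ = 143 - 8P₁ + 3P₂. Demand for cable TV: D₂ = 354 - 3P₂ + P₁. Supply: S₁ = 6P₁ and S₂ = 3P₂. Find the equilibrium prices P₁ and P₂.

Market 1: 143 - 8P₁ + 3P₂ = 6P₁ → 14P₁ - 3P₂ = 143.
Market 2: 6P₂ - P₁ = 354.
Eliminating P₂: 6×(1) + 3×(2) gives 81P₁ = 1920, so P₁ = 640/27.
Back-substitute into (2): P₂ = (354 + 1×640/27) / 6 = 5099/81.

P₁ = 640/27, P₂ = 5099/81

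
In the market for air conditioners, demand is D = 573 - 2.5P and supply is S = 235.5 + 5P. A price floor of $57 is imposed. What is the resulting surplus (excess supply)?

Equilibrium price would be P* = 45, so the floor at 57 binds.
At P = 57: D = 430.5, S = 520.5.
Surplus = 520.5 − 430.5 = 90.

Surplus = 90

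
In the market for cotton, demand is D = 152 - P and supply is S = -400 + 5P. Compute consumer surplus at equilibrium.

Consumer surplus = 1800

Equilibrium: 152 - P = -400 + 5P gives P* = 92, Q* = 60.
Demand choke price (D = 0): P = 152.
CS = ½(152 − 92)(60) = 1800.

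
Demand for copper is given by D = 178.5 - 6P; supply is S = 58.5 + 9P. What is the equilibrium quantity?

Q* = 130.5

Set D = S: 178.5 - 6P = 58.5 + 9P.
120 = 15P, so P* = 8.
Q* = 178.5 − 6(8) = 130.5.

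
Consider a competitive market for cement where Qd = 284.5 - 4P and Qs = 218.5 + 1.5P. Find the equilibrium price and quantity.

Set Qd = Qs: 284.5 - 4P = 218.5 + 1.5P.
66 = 5.5P, so P* = 12.
Q* = 284.5 − 4(12) = 236.5.

P* = 12, Q* = 236.5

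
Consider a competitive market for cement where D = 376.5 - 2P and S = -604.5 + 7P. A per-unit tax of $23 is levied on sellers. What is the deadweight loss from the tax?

Deadweight loss = 3703/9

Pre-tax equilibrium: P* = 109, Q* = 158.5.
Tax on sellers shifts supply to S = -604.5 + 7(P − 23) = -765.5 + 7P.
376.5 - 2P = -765.5 + 7P gives buyer price Pb = 1142/9; sellers receive Ps = 1142/9 − 23 = 935/9.
New quantity: Q = 376.5 − 2(1142/9) = 2209/18.
DWL = ½ × 23 × (158.5 − 2209/18) = 3703/9.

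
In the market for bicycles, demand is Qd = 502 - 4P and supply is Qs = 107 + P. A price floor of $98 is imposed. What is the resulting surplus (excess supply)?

Equilibrium price would be P* = 79, so the floor at 98 binds.
At P = 98: Qd = 110, Qs = 205.
Surplus = 205 − 110 = 95.

Surplus = 95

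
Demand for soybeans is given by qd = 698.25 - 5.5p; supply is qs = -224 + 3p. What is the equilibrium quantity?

q* = 101.5

Set qd = qs: 698.25 - 5.5p = -224 + 3p.
922.25 = 8.5p, so p* = 108.5.
q* = 698.25 − 5.5(108.5) = 101.5.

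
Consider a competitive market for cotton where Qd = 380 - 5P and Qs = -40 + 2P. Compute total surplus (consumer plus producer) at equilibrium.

Total surplus = 2240

Equilibrium: 380 - 5P = -40 + 2P gives P* = 60, Q* = 80.
Demand choke price: P = 76; supply starts at P = 20.
CS = ½(76 − 60)(80) = 640; PS = ½(60 − 20)(80) = 1600.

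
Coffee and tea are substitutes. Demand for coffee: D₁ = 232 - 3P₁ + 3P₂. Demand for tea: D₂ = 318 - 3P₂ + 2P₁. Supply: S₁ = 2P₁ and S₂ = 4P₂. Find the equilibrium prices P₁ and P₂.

Market 1: 232 - 3P₁ + 3P₂ = 2P₁ → 5P₁ - 3P₂ = 232.
Market 2: 7P₂ - 2P₁ = 318.
Eliminating P₂: 7×(1) + 3×(2) gives 29P₁ = 2578, so P₁ = 2578/29.
Back-substitute into (2): P₂ = (318 + 2×2578/29) / 7 = 2054/29.

P₁ = 2578/29, P₂ = 2054/29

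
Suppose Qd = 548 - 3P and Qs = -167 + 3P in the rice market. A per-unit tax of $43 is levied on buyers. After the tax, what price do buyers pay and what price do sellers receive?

Pre-tax equilibrium: P* = 715/6, Q* = 190.5.
Tax on buyers shifts demand to Qd = 548 − 3(P + 43) = 419 - 3P.
419 - 3P = -167 + 3P gives seller price Ps = 293/3; buyers pay Pb = 293/3 + 43 = 422/3.
New quantity: Q = 548 − 3(422/3) = 126.

Buyers pay 422/3, sellers receive 293/3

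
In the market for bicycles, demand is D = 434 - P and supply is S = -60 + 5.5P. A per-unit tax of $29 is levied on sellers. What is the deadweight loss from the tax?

Deadweight loss = 9251/26

Pre-tax equilibrium: P* = 76, Q* = 358.
Tax on sellers shifts supply to S = -60 + 5.5(P − 29) = -219.5 + 5.5P.
434 - P = -219.5 + 5.5P gives buyer price Pb = 1307/13; sellers receive Ps = 1307/13 − 29 = 930/13.
New quantity: Q = 434 − 1(1307/13) = 4335/13.
DWL = ½ × 29 × (358 − 4335/13) = 9251/26.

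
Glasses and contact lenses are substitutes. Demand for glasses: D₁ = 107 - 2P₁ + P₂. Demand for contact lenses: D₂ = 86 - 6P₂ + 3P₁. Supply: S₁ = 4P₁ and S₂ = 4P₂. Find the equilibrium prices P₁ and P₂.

P₁ = 1156/57, P₂ = 279/19

Market 1: 107 - 2P₁ + P₂ = 4P₁ → 6P₁ - P₂ = 107.
Market 2: 10P₂ - 3P₁ = 86.
Eliminating P₂: 10×(1) + 1×(2) gives 57P₁ = 1156, so P₁ = 1156/57.
Back-substitute into (2): P₂ = (86 + 3×1156/57) / 10 = 279/19.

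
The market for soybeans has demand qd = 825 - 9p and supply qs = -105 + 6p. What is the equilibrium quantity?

q* = 267

Set qd = qs: 825 - 9p = -105 + 6p.
930 = 15p, so p* = 62.
q* = 825 − 9(62) = 267.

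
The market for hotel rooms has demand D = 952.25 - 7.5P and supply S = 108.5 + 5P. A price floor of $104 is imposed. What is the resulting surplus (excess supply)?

Equilibrium price would be P* = 67.5, so the floor at 104 binds.
At P = 104: D = 172.25, S = 628.5.
Surplus = 628.5 − 172.25 = 456.25.

Surplus = 456.25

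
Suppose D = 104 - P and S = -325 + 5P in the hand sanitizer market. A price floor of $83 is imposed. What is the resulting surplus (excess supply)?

Surplus = 69

Equilibrium price would be P* = 71.5, so the floor at 83 binds.
At P = 83: D = 21, S = 90.
Surplus = 90 − 21 = 69.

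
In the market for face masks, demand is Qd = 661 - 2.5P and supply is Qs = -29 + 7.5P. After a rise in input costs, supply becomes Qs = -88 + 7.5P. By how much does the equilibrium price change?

ΔP = 5.9

Original equilibrium: P* = 69, Q* = 488.5.
New equilibrium: 661 - 2.5P = -88 + 7.5P, so 749 = 10P and P' = 74.9; Q' = 661 − 2.5(74.9) = 473.75.
Change in price: 74.9 − 69 = 5.9.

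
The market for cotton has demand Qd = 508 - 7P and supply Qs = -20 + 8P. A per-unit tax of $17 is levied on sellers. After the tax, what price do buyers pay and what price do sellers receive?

Pre-tax equilibrium: P* = 35.2, Q* = 261.6.
Tax on sellers shifts supply to Qs = -20 + 8(P − 17) = -156 + 8P.
508 - 7P = -156 + 8P gives buyer price Pb = 664/15; sellers receive Ps = 664/15 − 17 = 409/15.
New quantity: Q = 508 − 7(664/15) = 2972/15.

Buyers pay 664/15, sellers receive 409/15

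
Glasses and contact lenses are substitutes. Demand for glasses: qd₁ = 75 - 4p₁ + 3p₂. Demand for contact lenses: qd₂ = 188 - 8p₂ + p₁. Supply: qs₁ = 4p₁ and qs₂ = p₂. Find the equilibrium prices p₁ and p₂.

p₁ = 413/23, p₂ = 1579/69

Market 1: 75 - 4p₁ + 3p₂ = 4p₁ → 8p₁ - 3p₂ = 75.
Market 2: 9p₂ - p₁ = 188.
Eliminating p₂: 9×(1) + 3×(2) gives 69p₁ = 1239, so p₁ = 413/23.
Back-substitute into (2): p₂ = (188 + 1×413/23) / 9 = 1579/69.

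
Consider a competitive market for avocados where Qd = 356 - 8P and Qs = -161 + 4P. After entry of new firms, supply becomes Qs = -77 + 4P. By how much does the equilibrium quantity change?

Original equilibrium: P* = 517/12, Q* = 34/3.
New equilibrium: 356 - 8P = -77 + 4P, so 433 = 12P and P' = 433/12; Q' = 356 − 8(433/12) = 202/3.
Change in quantity: 202/3 − 34/3 = 56.

ΔQ = 56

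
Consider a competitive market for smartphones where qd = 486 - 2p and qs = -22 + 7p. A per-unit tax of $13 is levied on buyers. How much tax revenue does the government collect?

Pre-tax equilibrium: p* = 508/9, q* = 3358/9.
Tax on buyers shifts demand to qd = 486 − 2(p + 13) = 460 - 2p.
460 - 2p = -22 + 7p gives seller price ps = 482/9; buyers pay pb = 482/9 + 13 = 599/9.
New quantity: q = 486 − 2(599/9) = 3176/9.
Revenue = 13 × 3176/9 = 41288/9.

Tax revenue = 41288/9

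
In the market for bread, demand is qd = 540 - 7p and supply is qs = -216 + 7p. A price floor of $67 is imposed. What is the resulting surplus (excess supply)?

Surplus = 182

Equilibrium price would be p* = 54, so the floor at 67 binds.
At p = 67: qd = 71, qs = 253.
Surplus = 253 − 71 = 182.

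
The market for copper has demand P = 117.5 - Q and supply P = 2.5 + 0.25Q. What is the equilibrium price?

Set the two price expressions equal: 117.5 - Q = 2.5 + 0.25Q.
115 = 1.25Q, so Q* = 92.
P* = 117.5 − (1)(92) = 25.5.

P* = 25.5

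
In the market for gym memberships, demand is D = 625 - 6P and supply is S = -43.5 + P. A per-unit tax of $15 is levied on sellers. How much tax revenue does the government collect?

Pre-tax equilibrium: P* = 95.5, Q* = 52.
Tax on sellers shifts supply to S = -43.5 + 1(P − 15) = -58.5 + P.
625 - 6P = -58.5 + P gives buyer price Pb = 1367/14; sellers receive Ps = 1367/14 − 15 = 1157/14.
New quantity: Q = 625 − 6(1367/14) = 274/7.
Revenue = 15 × 274/7 = 4110/7.

Tax revenue = 4110/7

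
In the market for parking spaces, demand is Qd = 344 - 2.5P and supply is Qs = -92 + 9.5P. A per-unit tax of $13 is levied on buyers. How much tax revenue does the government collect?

Pre-tax equilibrium: P* = 109/3, Q* = 1519/6.
Tax on buyers shifts demand to Qd = 344 − 2.5(P + 13) = 311.5 - 2.5P.
311.5 - 2.5P = -92 + 9.5P gives seller price Ps = 33.625; buyers pay Pb = 33.625 + 13 = 46.625.
New quantity: Q = 344 − 2.5(46.625) = 227.4375.
Revenue = 13 × 227.4375 = 2956.6875.

Tax revenue = 2956.6875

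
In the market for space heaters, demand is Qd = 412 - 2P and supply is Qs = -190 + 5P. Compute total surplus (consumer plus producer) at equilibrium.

Equilibrium: 412 - 2P = -190 + 5P gives P* = 86, Q* = 240.
Demand choke price: P = 206; supply starts at P = 38.
CS = ½(206 − 86)(240) = 14400; PS = ½(86 − 38)(240) = 5760.

Total surplus = 20160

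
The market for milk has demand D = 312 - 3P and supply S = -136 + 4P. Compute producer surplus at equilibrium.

Producer surplus = 1800

Equilibrium: 312 - 3P = -136 + 4P gives P* = 64, Q* = 120.
Supply starts at P = 34 (where S = 0).
PS = ½(64 − 34)(120) = 1800.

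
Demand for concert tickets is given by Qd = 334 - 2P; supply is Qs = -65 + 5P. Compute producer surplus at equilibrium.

Equilibrium: 334 - 2P = -65 + 5P gives P* = 57, Q* = 220.
Supply starts at P = 13 (where Qs = 0).
PS = ½(57 − 13)(220) = 4840.

Producer surplus = 4840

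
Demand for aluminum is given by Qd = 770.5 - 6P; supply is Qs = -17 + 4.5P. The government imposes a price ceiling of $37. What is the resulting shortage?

Equilibrium price would be P* = 75, so the ceiling at 37 binds.
At P = 37: Qd = 770.5 − 6(37) = 548.5, Qs = -17 + 4.5(37) = 149.5.
Shortage = 548.5 − 149.5 = 399.

Shortage = 399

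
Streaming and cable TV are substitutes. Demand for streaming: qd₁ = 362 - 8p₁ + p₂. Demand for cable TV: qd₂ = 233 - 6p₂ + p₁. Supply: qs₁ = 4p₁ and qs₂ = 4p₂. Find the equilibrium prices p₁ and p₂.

p₁ = 3853/119, p₂ = 3158/119

Market 1: 362 - 8p₁ + p₂ = 4p₁ → 12p₁ - p₂ = 362.
Market 2: 10p₂ - p₁ = 233.
Eliminating p₂: 10×(1) + 1×(2) gives 119p₁ = 3853, so p₁ = 3853/119.
Back-substitute into (2): p₂ = (233 + 1×3853/119) / 10 = 3158/119.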